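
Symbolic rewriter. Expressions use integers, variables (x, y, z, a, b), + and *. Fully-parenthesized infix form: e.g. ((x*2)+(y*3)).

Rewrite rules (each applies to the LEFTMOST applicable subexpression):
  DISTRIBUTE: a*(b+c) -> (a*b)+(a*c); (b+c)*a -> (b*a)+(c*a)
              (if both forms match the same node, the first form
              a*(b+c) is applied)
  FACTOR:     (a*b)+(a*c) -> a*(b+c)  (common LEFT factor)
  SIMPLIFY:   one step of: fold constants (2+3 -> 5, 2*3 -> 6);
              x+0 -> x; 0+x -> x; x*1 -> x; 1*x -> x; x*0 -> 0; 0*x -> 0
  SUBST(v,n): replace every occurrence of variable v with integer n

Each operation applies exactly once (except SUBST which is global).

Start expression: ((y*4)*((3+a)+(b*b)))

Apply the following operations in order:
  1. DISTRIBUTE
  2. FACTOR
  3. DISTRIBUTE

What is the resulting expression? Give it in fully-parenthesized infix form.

Answer: (((y*4)*(3+a))+((y*4)*(b*b)))

Derivation:
Start: ((y*4)*((3+a)+(b*b)))
Apply DISTRIBUTE at root (target: ((y*4)*((3+a)+(b*b)))): ((y*4)*((3+a)+(b*b))) -> (((y*4)*(3+a))+((y*4)*(b*b)))
Apply FACTOR at root (target: (((y*4)*(3+a))+((y*4)*(b*b)))): (((y*4)*(3+a))+((y*4)*(b*b))) -> ((y*4)*((3+a)+(b*b)))
Apply DISTRIBUTE at root (target: ((y*4)*((3+a)+(b*b)))): ((y*4)*((3+a)+(b*b))) -> (((y*4)*(3+a))+((y*4)*(b*b)))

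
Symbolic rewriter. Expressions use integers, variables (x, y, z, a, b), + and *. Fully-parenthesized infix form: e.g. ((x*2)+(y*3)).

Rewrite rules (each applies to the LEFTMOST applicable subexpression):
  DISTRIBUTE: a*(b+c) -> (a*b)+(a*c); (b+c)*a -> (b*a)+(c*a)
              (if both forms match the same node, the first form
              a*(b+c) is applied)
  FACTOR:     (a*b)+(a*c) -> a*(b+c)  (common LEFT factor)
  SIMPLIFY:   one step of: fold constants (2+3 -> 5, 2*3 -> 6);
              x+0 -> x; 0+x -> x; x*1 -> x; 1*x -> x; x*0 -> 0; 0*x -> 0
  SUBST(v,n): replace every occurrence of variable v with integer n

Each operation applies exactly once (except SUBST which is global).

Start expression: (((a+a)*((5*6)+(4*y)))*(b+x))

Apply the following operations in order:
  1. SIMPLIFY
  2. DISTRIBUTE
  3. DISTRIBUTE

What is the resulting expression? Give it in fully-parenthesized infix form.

Start: (((a+a)*((5*6)+(4*y)))*(b+x))
Apply SIMPLIFY at LRL (target: (5*6)): (((a+a)*((5*6)+(4*y)))*(b+x)) -> (((a+a)*(30+(4*y)))*(b+x))
Apply DISTRIBUTE at root (target: (((a+a)*(30+(4*y)))*(b+x))): (((a+a)*(30+(4*y)))*(b+x)) -> ((((a+a)*(30+(4*y)))*b)+(((a+a)*(30+(4*y)))*x))
Apply DISTRIBUTE at LL (target: ((a+a)*(30+(4*y)))): ((((a+a)*(30+(4*y)))*b)+(((a+a)*(30+(4*y)))*x)) -> (((((a+a)*30)+((a+a)*(4*y)))*b)+(((a+a)*(30+(4*y)))*x))

Answer: (((((a+a)*30)+((a+a)*(4*y)))*b)+(((a+a)*(30+(4*y)))*x))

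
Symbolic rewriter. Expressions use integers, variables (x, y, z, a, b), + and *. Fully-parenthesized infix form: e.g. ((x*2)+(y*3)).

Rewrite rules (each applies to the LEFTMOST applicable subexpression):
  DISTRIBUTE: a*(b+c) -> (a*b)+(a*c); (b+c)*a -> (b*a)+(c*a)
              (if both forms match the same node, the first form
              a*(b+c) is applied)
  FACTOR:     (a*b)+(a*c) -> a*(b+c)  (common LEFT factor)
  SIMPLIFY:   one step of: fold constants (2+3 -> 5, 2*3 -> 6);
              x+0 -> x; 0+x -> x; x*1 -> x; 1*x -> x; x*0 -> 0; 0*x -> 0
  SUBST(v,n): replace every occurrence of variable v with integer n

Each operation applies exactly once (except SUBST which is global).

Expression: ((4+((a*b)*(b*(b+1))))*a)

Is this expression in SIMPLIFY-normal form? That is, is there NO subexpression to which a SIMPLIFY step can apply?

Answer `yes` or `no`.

Expression: ((4+((a*b)*(b*(b+1))))*a)
Scanning for simplifiable subexpressions (pre-order)...
  at root: ((4+((a*b)*(b*(b+1))))*a) (not simplifiable)
  at L: (4+((a*b)*(b*(b+1)))) (not simplifiable)
  at LR: ((a*b)*(b*(b+1))) (not simplifiable)
  at LRL: (a*b) (not simplifiable)
  at LRR: (b*(b+1)) (not simplifiable)
  at LRRR: (b+1) (not simplifiable)
Result: no simplifiable subexpression found -> normal form.

Answer: yes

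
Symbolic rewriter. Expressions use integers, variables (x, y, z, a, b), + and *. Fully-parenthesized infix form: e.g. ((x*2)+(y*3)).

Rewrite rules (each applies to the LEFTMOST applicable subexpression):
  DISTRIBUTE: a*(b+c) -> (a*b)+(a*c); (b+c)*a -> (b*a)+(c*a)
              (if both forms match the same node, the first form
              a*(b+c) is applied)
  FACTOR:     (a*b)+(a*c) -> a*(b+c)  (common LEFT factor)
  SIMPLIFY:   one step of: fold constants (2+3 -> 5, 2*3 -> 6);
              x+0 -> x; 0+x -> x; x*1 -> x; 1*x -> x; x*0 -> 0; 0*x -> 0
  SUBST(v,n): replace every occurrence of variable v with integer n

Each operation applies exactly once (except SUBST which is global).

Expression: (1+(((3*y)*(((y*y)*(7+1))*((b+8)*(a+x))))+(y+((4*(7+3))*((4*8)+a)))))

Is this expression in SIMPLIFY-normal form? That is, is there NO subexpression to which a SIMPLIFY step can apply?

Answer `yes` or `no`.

Expression: (1+(((3*y)*(((y*y)*(7+1))*((b+8)*(a+x))))+(y+((4*(7+3))*((4*8)+a)))))
Scanning for simplifiable subexpressions (pre-order)...
  at root: (1+(((3*y)*(((y*y)*(7+1))*((b+8)*(a+x))))+(y+((4*(7+3))*((4*8)+a))))) (not simplifiable)
  at R: (((3*y)*(((y*y)*(7+1))*((b+8)*(a+x))))+(y+((4*(7+3))*((4*8)+a)))) (not simplifiable)
  at RL: ((3*y)*(((y*y)*(7+1))*((b+8)*(a+x)))) (not simplifiable)
  at RLL: (3*y) (not simplifiable)
  at RLR: (((y*y)*(7+1))*((b+8)*(a+x))) (not simplifiable)
  at RLRL: ((y*y)*(7+1)) (not simplifiable)
  at RLRLL: (y*y) (not simplifiable)
  at RLRLR: (7+1) (SIMPLIFIABLE)
  at RLRR: ((b+8)*(a+x)) (not simplifiable)
  at RLRRL: (b+8) (not simplifiable)
  at RLRRR: (a+x) (not simplifiable)
  at RR: (y+((4*(7+3))*((4*8)+a))) (not simplifiable)
  at RRR: ((4*(7+3))*((4*8)+a)) (not simplifiable)
  at RRRL: (4*(7+3)) (not simplifiable)
  at RRRLR: (7+3) (SIMPLIFIABLE)
  at RRRR: ((4*8)+a) (not simplifiable)
  at RRRRL: (4*8) (SIMPLIFIABLE)
Found simplifiable subexpr at path RLRLR: (7+1)
One SIMPLIFY step would give: (1+(((3*y)*(((y*y)*8)*((b+8)*(a+x))))+(y+((4*(7+3))*((4*8)+a)))))
-> NOT in normal form.

Answer: no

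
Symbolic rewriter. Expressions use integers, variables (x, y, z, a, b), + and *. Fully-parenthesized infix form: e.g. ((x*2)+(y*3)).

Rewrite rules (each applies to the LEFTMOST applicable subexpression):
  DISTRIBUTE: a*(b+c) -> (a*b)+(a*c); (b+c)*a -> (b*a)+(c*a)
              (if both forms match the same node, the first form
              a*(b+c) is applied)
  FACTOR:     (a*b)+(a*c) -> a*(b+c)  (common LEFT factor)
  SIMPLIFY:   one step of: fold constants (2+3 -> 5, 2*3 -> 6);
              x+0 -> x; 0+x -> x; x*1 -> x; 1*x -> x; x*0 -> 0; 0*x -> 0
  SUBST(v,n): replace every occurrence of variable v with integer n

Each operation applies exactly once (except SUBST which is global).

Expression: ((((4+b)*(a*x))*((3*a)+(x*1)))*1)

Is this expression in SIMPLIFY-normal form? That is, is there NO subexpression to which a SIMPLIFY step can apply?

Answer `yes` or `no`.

Answer: no

Derivation:
Expression: ((((4+b)*(a*x))*((3*a)+(x*1)))*1)
Scanning for simplifiable subexpressions (pre-order)...
  at root: ((((4+b)*(a*x))*((3*a)+(x*1)))*1) (SIMPLIFIABLE)
  at L: (((4+b)*(a*x))*((3*a)+(x*1))) (not simplifiable)
  at LL: ((4+b)*(a*x)) (not simplifiable)
  at LLL: (4+b) (not simplifiable)
  at LLR: (a*x) (not simplifiable)
  at LR: ((3*a)+(x*1)) (not simplifiable)
  at LRL: (3*a) (not simplifiable)
  at LRR: (x*1) (SIMPLIFIABLE)
Found simplifiable subexpr at path root: ((((4+b)*(a*x))*((3*a)+(x*1)))*1)
One SIMPLIFY step would give: (((4+b)*(a*x))*((3*a)+(x*1)))
-> NOT in normal form.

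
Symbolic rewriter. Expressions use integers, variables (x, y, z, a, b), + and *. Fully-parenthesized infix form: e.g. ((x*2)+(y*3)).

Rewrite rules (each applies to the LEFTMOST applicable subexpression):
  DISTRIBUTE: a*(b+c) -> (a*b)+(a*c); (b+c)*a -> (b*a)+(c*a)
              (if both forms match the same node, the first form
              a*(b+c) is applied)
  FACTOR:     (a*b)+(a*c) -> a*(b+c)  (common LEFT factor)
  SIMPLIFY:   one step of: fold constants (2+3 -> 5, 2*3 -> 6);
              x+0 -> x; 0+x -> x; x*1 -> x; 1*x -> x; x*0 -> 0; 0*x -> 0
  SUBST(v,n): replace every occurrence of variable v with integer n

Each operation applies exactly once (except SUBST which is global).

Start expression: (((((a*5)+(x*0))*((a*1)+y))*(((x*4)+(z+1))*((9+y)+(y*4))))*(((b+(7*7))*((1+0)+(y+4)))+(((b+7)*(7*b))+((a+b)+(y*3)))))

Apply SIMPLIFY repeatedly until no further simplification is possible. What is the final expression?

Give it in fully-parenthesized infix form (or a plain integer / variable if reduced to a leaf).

Answer: ((((a*5)*(a+y))*(((x*4)+(z+1))*((9+y)+(y*4))))*(((b+49)*(1+(y+4)))+(((b+7)*(7*b))+((a+b)+(y*3)))))

Derivation:
Start: (((((a*5)+(x*0))*((a*1)+y))*(((x*4)+(z+1))*((9+y)+(y*4))))*(((b+(7*7))*((1+0)+(y+4)))+(((b+7)*(7*b))+((a+b)+(y*3)))))
Step 1: at LLLR: (x*0) -> 0; overall: (((((a*5)+(x*0))*((a*1)+y))*(((x*4)+(z+1))*((9+y)+(y*4))))*(((b+(7*7))*((1+0)+(y+4)))+(((b+7)*(7*b))+((a+b)+(y*3))))) -> (((((a*5)+0)*((a*1)+y))*(((x*4)+(z+1))*((9+y)+(y*4))))*(((b+(7*7))*((1+0)+(y+4)))+(((b+7)*(7*b))+((a+b)+(y*3)))))
Step 2: at LLL: ((a*5)+0) -> (a*5); overall: (((((a*5)+0)*((a*1)+y))*(((x*4)+(z+1))*((9+y)+(y*4))))*(((b+(7*7))*((1+0)+(y+4)))+(((b+7)*(7*b))+((a+b)+(y*3))))) -> ((((a*5)*((a*1)+y))*(((x*4)+(z+1))*((9+y)+(y*4))))*(((b+(7*7))*((1+0)+(y+4)))+(((b+7)*(7*b))+((a+b)+(y*3)))))
Step 3: at LLRL: (a*1) -> a; overall: ((((a*5)*((a*1)+y))*(((x*4)+(z+1))*((9+y)+(y*4))))*(((b+(7*7))*((1+0)+(y+4)))+(((b+7)*(7*b))+((a+b)+(y*3))))) -> ((((a*5)*(a+y))*(((x*4)+(z+1))*((9+y)+(y*4))))*(((b+(7*7))*((1+0)+(y+4)))+(((b+7)*(7*b))+((a+b)+(y*3)))))
Step 4: at RLLR: (7*7) -> 49; overall: ((((a*5)*(a+y))*(((x*4)+(z+1))*((9+y)+(y*4))))*(((b+(7*7))*((1+0)+(y+4)))+(((b+7)*(7*b))+((a+b)+(y*3))))) -> ((((a*5)*(a+y))*(((x*4)+(z+1))*((9+y)+(y*4))))*(((b+49)*((1+0)+(y+4)))+(((b+7)*(7*b))+((a+b)+(y*3)))))
Step 5: at RLRL: (1+0) -> 1; overall: ((((a*5)*(a+y))*(((x*4)+(z+1))*((9+y)+(y*4))))*(((b+49)*((1+0)+(y+4)))+(((b+7)*(7*b))+((a+b)+(y*3))))) -> ((((a*5)*(a+y))*(((x*4)+(z+1))*((9+y)+(y*4))))*(((b+49)*(1+(y+4)))+(((b+7)*(7*b))+((a+b)+(y*3)))))
Fixed point: ((((a*5)*(a+y))*(((x*4)+(z+1))*((9+y)+(y*4))))*(((b+49)*(1+(y+4)))+(((b+7)*(7*b))+((a+b)+(y*3)))))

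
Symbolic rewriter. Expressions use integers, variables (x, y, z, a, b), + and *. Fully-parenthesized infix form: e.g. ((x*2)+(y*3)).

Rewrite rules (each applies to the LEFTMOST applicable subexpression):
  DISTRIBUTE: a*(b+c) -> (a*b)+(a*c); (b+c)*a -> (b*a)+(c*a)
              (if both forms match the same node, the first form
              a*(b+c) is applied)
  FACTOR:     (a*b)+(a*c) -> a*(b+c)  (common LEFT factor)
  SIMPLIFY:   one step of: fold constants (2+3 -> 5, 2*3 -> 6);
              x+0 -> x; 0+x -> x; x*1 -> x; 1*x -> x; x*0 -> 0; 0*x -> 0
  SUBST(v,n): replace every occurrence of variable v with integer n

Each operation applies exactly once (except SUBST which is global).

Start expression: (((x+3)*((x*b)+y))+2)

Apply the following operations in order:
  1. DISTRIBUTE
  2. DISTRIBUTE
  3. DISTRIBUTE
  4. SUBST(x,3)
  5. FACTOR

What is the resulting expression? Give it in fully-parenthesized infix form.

Answer: (((3*((3*b)+(3*b)))+((3*y)+(3*y)))+2)

Derivation:
Start: (((x+3)*((x*b)+y))+2)
Apply DISTRIBUTE at L (target: ((x+3)*((x*b)+y))): (((x+3)*((x*b)+y))+2) -> ((((x+3)*(x*b))+((x+3)*y))+2)
Apply DISTRIBUTE at LL (target: ((x+3)*(x*b))): ((((x+3)*(x*b))+((x+3)*y))+2) -> ((((x*(x*b))+(3*(x*b)))+((x+3)*y))+2)
Apply DISTRIBUTE at LR (target: ((x+3)*y)): ((((x*(x*b))+(3*(x*b)))+((x+3)*y))+2) -> ((((x*(x*b))+(3*(x*b)))+((x*y)+(3*y)))+2)
Apply SUBST(x,3): ((((x*(x*b))+(3*(x*b)))+((x*y)+(3*y)))+2) -> ((((3*(3*b))+(3*(3*b)))+((3*y)+(3*y)))+2)
Apply FACTOR at LL (target: ((3*(3*b))+(3*(3*b)))): ((((3*(3*b))+(3*(3*b)))+((3*y)+(3*y)))+2) -> (((3*((3*b)+(3*b)))+((3*y)+(3*y)))+2)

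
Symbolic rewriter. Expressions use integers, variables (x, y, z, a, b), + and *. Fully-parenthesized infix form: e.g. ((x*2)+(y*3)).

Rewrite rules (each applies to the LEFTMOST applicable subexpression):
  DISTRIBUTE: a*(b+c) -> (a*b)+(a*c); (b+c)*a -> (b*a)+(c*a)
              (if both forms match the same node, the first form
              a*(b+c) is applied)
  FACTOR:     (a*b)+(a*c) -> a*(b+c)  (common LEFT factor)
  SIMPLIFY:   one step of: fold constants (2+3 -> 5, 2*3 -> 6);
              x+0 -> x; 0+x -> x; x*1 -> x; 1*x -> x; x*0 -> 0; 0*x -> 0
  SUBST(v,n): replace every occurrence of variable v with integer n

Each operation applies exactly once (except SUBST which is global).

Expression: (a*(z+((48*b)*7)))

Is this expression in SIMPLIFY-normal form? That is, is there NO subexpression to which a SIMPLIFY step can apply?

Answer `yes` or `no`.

Expression: (a*(z+((48*b)*7)))
Scanning for simplifiable subexpressions (pre-order)...
  at root: (a*(z+((48*b)*7))) (not simplifiable)
  at R: (z+((48*b)*7)) (not simplifiable)
  at RR: ((48*b)*7) (not simplifiable)
  at RRL: (48*b) (not simplifiable)
Result: no simplifiable subexpression found -> normal form.

Answer: yes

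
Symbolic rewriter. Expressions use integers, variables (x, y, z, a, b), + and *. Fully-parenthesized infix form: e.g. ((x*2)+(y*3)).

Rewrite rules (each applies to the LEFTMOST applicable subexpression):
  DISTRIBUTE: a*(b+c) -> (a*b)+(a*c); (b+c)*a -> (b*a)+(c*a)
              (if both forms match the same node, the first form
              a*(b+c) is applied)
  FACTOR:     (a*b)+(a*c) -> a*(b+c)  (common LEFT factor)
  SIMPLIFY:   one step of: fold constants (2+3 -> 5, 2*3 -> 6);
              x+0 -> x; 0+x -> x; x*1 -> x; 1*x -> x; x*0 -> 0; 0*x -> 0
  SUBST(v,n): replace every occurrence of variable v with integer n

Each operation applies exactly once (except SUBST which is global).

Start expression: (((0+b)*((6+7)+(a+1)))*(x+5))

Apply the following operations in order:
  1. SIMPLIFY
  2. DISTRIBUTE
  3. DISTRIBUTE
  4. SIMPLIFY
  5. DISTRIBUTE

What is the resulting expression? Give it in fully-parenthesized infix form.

Start: (((0+b)*((6+7)+(a+1)))*(x+5))
Apply SIMPLIFY at LL (target: (0+b)): (((0+b)*((6+7)+(a+1)))*(x+5)) -> ((b*((6+7)+(a+1)))*(x+5))
Apply DISTRIBUTE at root (target: ((b*((6+7)+(a+1)))*(x+5))): ((b*((6+7)+(a+1)))*(x+5)) -> (((b*((6+7)+(a+1)))*x)+((b*((6+7)+(a+1)))*5))
Apply DISTRIBUTE at LL (target: (b*((6+7)+(a+1)))): (((b*((6+7)+(a+1)))*x)+((b*((6+7)+(a+1)))*5)) -> ((((b*(6+7))+(b*(a+1)))*x)+((b*((6+7)+(a+1)))*5))
Apply SIMPLIFY at LLLR (target: (6+7)): ((((b*(6+7))+(b*(a+1)))*x)+((b*((6+7)+(a+1)))*5)) -> ((((b*13)+(b*(a+1)))*x)+((b*((6+7)+(a+1)))*5))
Apply DISTRIBUTE at L (target: (((b*13)+(b*(a+1)))*x)): ((((b*13)+(b*(a+1)))*x)+((b*((6+7)+(a+1)))*5)) -> ((((b*13)*x)+((b*(a+1))*x))+((b*((6+7)+(a+1)))*5))

Answer: ((((b*13)*x)+((b*(a+1))*x))+((b*((6+7)+(a+1)))*5))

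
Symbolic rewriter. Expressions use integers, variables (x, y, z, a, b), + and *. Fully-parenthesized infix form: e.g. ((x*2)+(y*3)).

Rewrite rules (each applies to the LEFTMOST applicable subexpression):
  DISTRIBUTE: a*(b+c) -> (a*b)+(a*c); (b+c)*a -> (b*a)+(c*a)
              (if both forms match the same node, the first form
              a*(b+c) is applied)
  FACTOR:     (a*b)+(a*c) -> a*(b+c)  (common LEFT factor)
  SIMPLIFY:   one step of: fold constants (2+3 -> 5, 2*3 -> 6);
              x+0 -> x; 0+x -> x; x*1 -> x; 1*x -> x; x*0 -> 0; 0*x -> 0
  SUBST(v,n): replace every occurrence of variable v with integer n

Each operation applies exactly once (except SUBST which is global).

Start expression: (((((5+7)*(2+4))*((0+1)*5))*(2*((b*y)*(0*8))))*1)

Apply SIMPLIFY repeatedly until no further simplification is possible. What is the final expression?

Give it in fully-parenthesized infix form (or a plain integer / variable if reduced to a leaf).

Answer: 0

Derivation:
Start: (((((5+7)*(2+4))*((0+1)*5))*(2*((b*y)*(0*8))))*1)
Step 1: at root: (((((5+7)*(2+4))*((0+1)*5))*(2*((b*y)*(0*8))))*1) -> ((((5+7)*(2+4))*((0+1)*5))*(2*((b*y)*(0*8)))); overall: (((((5+7)*(2+4))*((0+1)*5))*(2*((b*y)*(0*8))))*1) -> ((((5+7)*(2+4))*((0+1)*5))*(2*((b*y)*(0*8))))
Step 2: at LLL: (5+7) -> 12; overall: ((((5+7)*(2+4))*((0+1)*5))*(2*((b*y)*(0*8)))) -> (((12*(2+4))*((0+1)*5))*(2*((b*y)*(0*8))))
Step 3: at LLR: (2+4) -> 6; overall: (((12*(2+4))*((0+1)*5))*(2*((b*y)*(0*8)))) -> (((12*6)*((0+1)*5))*(2*((b*y)*(0*8))))
Step 4: at LL: (12*6) -> 72; overall: (((12*6)*((0+1)*5))*(2*((b*y)*(0*8)))) -> ((72*((0+1)*5))*(2*((b*y)*(0*8))))
Step 5: at LRL: (0+1) -> 1; overall: ((72*((0+1)*5))*(2*((b*y)*(0*8)))) -> ((72*(1*5))*(2*((b*y)*(0*8))))
Step 6: at LR: (1*5) -> 5; overall: ((72*(1*5))*(2*((b*y)*(0*8)))) -> ((72*5)*(2*((b*y)*(0*8))))
Step 7: at L: (72*5) -> 360; overall: ((72*5)*(2*((b*y)*(0*8)))) -> (360*(2*((b*y)*(0*8))))
Step 8: at RRR: (0*8) -> 0; overall: (360*(2*((b*y)*(0*8)))) -> (360*(2*((b*y)*0)))
Step 9: at RR: ((b*y)*0) -> 0; overall: (360*(2*((b*y)*0))) -> (360*(2*0))
Step 10: at R: (2*0) -> 0; overall: (360*(2*0)) -> (360*0)
Step 11: at root: (360*0) -> 0; overall: (360*0) -> 0
Fixed point: 0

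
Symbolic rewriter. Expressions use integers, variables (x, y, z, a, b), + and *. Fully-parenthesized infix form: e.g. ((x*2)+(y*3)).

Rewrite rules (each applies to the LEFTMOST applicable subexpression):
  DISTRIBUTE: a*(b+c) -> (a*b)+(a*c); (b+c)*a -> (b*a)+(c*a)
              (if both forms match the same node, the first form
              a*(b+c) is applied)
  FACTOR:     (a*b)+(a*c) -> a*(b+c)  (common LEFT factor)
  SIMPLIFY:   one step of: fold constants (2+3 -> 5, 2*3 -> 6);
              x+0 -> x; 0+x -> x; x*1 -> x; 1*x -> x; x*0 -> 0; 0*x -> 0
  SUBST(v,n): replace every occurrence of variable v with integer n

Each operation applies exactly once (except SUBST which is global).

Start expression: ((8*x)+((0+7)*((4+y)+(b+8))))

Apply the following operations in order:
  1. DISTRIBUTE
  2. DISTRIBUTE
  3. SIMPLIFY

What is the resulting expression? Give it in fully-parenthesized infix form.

Start: ((8*x)+((0+7)*((4+y)+(b+8))))
Apply DISTRIBUTE at R (target: ((0+7)*((4+y)+(b+8)))): ((8*x)+((0+7)*((4+y)+(b+8)))) -> ((8*x)+(((0+7)*(4+y))+((0+7)*(b+8))))
Apply DISTRIBUTE at RL (target: ((0+7)*(4+y))): ((8*x)+(((0+7)*(4+y))+((0+7)*(b+8)))) -> ((8*x)+((((0+7)*4)+((0+7)*y))+((0+7)*(b+8))))
Apply SIMPLIFY at RLLL (target: (0+7)): ((8*x)+((((0+7)*4)+((0+7)*y))+((0+7)*(b+8)))) -> ((8*x)+(((7*4)+((0+7)*y))+((0+7)*(b+8))))

Answer: ((8*x)+(((7*4)+((0+7)*y))+((0+7)*(b+8))))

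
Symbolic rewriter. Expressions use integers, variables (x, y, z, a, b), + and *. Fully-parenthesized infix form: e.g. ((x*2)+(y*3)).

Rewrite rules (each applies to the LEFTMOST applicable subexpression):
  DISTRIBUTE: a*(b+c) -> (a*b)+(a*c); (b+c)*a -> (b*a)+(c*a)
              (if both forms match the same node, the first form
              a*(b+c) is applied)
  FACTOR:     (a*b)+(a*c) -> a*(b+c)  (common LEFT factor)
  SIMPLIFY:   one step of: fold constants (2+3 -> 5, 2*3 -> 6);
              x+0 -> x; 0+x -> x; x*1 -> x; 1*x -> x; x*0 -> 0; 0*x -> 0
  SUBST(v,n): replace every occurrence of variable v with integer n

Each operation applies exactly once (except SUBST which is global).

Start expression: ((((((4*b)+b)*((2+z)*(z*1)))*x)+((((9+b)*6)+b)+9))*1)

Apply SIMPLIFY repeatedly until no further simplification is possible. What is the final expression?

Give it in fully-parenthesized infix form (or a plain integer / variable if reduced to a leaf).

Answer: (((((4*b)+b)*((2+z)*z))*x)+((((9+b)*6)+b)+9))

Derivation:
Start: ((((((4*b)+b)*((2+z)*(z*1)))*x)+((((9+b)*6)+b)+9))*1)
Step 1: at root: ((((((4*b)+b)*((2+z)*(z*1)))*x)+((((9+b)*6)+b)+9))*1) -> (((((4*b)+b)*((2+z)*(z*1)))*x)+((((9+b)*6)+b)+9)); overall: ((((((4*b)+b)*((2+z)*(z*1)))*x)+((((9+b)*6)+b)+9))*1) -> (((((4*b)+b)*((2+z)*(z*1)))*x)+((((9+b)*6)+b)+9))
Step 2: at LLRR: (z*1) -> z; overall: (((((4*b)+b)*((2+z)*(z*1)))*x)+((((9+b)*6)+b)+9)) -> (((((4*b)+b)*((2+z)*z))*x)+((((9+b)*6)+b)+9))
Fixed point: (((((4*b)+b)*((2+z)*z))*x)+((((9+b)*6)+b)+9))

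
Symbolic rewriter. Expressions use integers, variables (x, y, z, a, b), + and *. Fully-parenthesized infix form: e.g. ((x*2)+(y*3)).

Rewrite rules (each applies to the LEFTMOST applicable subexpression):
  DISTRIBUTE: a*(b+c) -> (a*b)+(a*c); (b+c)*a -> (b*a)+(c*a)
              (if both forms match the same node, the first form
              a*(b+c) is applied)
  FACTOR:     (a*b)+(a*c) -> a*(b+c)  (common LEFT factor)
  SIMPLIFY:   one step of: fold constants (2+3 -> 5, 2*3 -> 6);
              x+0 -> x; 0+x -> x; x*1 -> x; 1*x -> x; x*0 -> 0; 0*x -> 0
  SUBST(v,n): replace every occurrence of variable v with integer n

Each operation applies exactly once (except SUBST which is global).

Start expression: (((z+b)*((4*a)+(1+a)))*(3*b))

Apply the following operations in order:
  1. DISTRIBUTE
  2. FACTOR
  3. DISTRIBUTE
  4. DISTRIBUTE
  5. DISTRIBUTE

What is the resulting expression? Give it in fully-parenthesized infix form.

Start: (((z+b)*((4*a)+(1+a)))*(3*b))
Apply DISTRIBUTE at L (target: ((z+b)*((4*a)+(1+a)))): (((z+b)*((4*a)+(1+a)))*(3*b)) -> ((((z+b)*(4*a))+((z+b)*(1+a)))*(3*b))
Apply FACTOR at L (target: (((z+b)*(4*a))+((z+b)*(1+a)))): ((((z+b)*(4*a))+((z+b)*(1+a)))*(3*b)) -> (((z+b)*((4*a)+(1+a)))*(3*b))
Apply DISTRIBUTE at L (target: ((z+b)*((4*a)+(1+a)))): (((z+b)*((4*a)+(1+a)))*(3*b)) -> ((((z+b)*(4*a))+((z+b)*(1+a)))*(3*b))
Apply DISTRIBUTE at root (target: ((((z+b)*(4*a))+((z+b)*(1+a)))*(3*b))): ((((z+b)*(4*a))+((z+b)*(1+a)))*(3*b)) -> ((((z+b)*(4*a))*(3*b))+(((z+b)*(1+a))*(3*b)))
Apply DISTRIBUTE at LL (target: ((z+b)*(4*a))): ((((z+b)*(4*a))*(3*b))+(((z+b)*(1+a))*(3*b))) -> ((((z*(4*a))+(b*(4*a)))*(3*b))+(((z+b)*(1+a))*(3*b)))

Answer: ((((z*(4*a))+(b*(4*a)))*(3*b))+(((z+b)*(1+a))*(3*b)))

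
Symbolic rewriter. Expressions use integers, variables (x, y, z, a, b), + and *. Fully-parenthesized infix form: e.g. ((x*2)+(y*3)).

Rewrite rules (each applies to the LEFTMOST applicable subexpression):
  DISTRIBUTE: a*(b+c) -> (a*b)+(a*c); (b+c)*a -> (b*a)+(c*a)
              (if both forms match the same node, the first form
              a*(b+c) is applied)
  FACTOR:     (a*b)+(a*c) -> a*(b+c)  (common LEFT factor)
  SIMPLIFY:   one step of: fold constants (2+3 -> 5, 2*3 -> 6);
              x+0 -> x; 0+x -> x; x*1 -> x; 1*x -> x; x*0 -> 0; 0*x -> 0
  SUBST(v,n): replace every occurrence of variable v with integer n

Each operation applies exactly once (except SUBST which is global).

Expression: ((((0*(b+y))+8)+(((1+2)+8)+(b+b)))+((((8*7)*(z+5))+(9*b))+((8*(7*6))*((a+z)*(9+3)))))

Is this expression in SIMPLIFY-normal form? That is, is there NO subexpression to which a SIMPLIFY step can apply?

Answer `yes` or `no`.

Answer: no

Derivation:
Expression: ((((0*(b+y))+8)+(((1+2)+8)+(b+b)))+((((8*7)*(z+5))+(9*b))+((8*(7*6))*((a+z)*(9+3)))))
Scanning for simplifiable subexpressions (pre-order)...
  at root: ((((0*(b+y))+8)+(((1+2)+8)+(b+b)))+((((8*7)*(z+5))+(9*b))+((8*(7*6))*((a+z)*(9+3))))) (not simplifiable)
  at L: (((0*(b+y))+8)+(((1+2)+8)+(b+b))) (not simplifiable)
  at LL: ((0*(b+y))+8) (not simplifiable)
  at LLL: (0*(b+y)) (SIMPLIFIABLE)
  at LLLR: (b+y) (not simplifiable)
  at LR: (((1+2)+8)+(b+b)) (not simplifiable)
  at LRL: ((1+2)+8) (not simplifiable)
  at LRLL: (1+2) (SIMPLIFIABLE)
  at LRR: (b+b) (not simplifiable)
  at R: ((((8*7)*(z+5))+(9*b))+((8*(7*6))*((a+z)*(9+3)))) (not simplifiable)
  at RL: (((8*7)*(z+5))+(9*b)) (not simplifiable)
  at RLL: ((8*7)*(z+5)) (not simplifiable)
  at RLLL: (8*7) (SIMPLIFIABLE)
  at RLLR: (z+5) (not simplifiable)
  at RLR: (9*b) (not simplifiable)
  at RR: ((8*(7*6))*((a+z)*(9+3))) (not simplifiable)
  at RRL: (8*(7*6)) (not simplifiable)
  at RRLR: (7*6) (SIMPLIFIABLE)
  at RRR: ((a+z)*(9+3)) (not simplifiable)
  at RRRL: (a+z) (not simplifiable)
  at RRRR: (9+3) (SIMPLIFIABLE)
Found simplifiable subexpr at path LLL: (0*(b+y))
One SIMPLIFY step would give: (((0+8)+(((1+2)+8)+(b+b)))+((((8*7)*(z+5))+(9*b))+((8*(7*6))*((a+z)*(9+3)))))
-> NOT in normal form.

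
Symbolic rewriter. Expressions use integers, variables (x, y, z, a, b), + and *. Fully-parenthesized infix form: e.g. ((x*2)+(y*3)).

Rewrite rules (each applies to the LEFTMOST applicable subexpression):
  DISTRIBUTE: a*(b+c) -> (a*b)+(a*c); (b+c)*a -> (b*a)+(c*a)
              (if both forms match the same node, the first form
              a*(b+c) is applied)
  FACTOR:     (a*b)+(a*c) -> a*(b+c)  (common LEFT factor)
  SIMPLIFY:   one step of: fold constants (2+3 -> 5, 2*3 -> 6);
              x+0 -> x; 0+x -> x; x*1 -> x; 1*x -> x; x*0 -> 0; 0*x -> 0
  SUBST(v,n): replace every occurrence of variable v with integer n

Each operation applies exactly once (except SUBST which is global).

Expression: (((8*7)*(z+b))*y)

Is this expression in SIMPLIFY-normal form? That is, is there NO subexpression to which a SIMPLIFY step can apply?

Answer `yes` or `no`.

Answer: no

Derivation:
Expression: (((8*7)*(z+b))*y)
Scanning for simplifiable subexpressions (pre-order)...
  at root: (((8*7)*(z+b))*y) (not simplifiable)
  at L: ((8*7)*(z+b)) (not simplifiable)
  at LL: (8*7) (SIMPLIFIABLE)
  at LR: (z+b) (not simplifiable)
Found simplifiable subexpr at path LL: (8*7)
One SIMPLIFY step would give: ((56*(z+b))*y)
-> NOT in normal form.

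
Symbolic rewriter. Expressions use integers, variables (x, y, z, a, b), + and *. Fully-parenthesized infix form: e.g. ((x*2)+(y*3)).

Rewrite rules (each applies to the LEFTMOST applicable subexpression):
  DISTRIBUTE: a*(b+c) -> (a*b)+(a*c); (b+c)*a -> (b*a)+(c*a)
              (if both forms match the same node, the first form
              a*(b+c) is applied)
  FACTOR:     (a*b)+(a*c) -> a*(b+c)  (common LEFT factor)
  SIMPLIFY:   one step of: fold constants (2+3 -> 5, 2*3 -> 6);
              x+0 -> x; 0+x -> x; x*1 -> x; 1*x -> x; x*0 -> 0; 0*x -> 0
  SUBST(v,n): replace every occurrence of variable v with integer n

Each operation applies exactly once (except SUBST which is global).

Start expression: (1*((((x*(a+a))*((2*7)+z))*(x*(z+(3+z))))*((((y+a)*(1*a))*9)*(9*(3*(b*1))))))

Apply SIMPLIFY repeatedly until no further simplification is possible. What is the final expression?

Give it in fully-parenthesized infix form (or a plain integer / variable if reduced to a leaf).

Answer: ((((x*(a+a))*(14+z))*(x*(z+(3+z))))*((((y+a)*a)*9)*(9*(3*b))))

Derivation:
Start: (1*((((x*(a+a))*((2*7)+z))*(x*(z+(3+z))))*((((y+a)*(1*a))*9)*(9*(3*(b*1))))))
Step 1: at root: (1*((((x*(a+a))*((2*7)+z))*(x*(z+(3+z))))*((((y+a)*(1*a))*9)*(9*(3*(b*1)))))) -> ((((x*(a+a))*((2*7)+z))*(x*(z+(3+z))))*((((y+a)*(1*a))*9)*(9*(3*(b*1))))); overall: (1*((((x*(a+a))*((2*7)+z))*(x*(z+(3+z))))*((((y+a)*(1*a))*9)*(9*(3*(b*1)))))) -> ((((x*(a+a))*((2*7)+z))*(x*(z+(3+z))))*((((y+a)*(1*a))*9)*(9*(3*(b*1)))))
Step 2: at LLRL: (2*7) -> 14; overall: ((((x*(a+a))*((2*7)+z))*(x*(z+(3+z))))*((((y+a)*(1*a))*9)*(9*(3*(b*1))))) -> ((((x*(a+a))*(14+z))*(x*(z+(3+z))))*((((y+a)*(1*a))*9)*(9*(3*(b*1)))))
Step 3: at RLLR: (1*a) -> a; overall: ((((x*(a+a))*(14+z))*(x*(z+(3+z))))*((((y+a)*(1*a))*9)*(9*(3*(b*1))))) -> ((((x*(a+a))*(14+z))*(x*(z+(3+z))))*((((y+a)*a)*9)*(9*(3*(b*1)))))
Step 4: at RRRR: (b*1) -> b; overall: ((((x*(a+a))*(14+z))*(x*(z+(3+z))))*((((y+a)*a)*9)*(9*(3*(b*1))))) -> ((((x*(a+a))*(14+z))*(x*(z+(3+z))))*((((y+a)*a)*9)*(9*(3*b))))
Fixed point: ((((x*(a+a))*(14+z))*(x*(z+(3+z))))*((((y+a)*a)*9)*(9*(3*b))))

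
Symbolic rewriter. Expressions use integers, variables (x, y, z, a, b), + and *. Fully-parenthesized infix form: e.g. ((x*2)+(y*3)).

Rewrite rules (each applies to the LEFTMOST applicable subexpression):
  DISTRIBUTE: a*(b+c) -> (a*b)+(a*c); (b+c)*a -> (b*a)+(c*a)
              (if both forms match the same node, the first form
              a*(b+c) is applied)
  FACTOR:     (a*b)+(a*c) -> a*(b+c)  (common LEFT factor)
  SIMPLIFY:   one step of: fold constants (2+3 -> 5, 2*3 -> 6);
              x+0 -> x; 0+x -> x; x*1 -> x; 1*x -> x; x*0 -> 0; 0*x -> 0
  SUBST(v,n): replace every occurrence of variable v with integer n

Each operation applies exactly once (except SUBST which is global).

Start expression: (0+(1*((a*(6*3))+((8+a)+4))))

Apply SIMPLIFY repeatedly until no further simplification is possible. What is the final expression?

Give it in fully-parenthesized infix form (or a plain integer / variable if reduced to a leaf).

Start: (0+(1*((a*(6*3))+((8+a)+4))))
Step 1: at root: (0+(1*((a*(6*3))+((8+a)+4)))) -> (1*((a*(6*3))+((8+a)+4))); overall: (0+(1*((a*(6*3))+((8+a)+4)))) -> (1*((a*(6*3))+((8+a)+4)))
Step 2: at root: (1*((a*(6*3))+((8+a)+4))) -> ((a*(6*3))+((8+a)+4)); overall: (1*((a*(6*3))+((8+a)+4))) -> ((a*(6*3))+((8+a)+4))
Step 3: at LR: (6*3) -> 18; overall: ((a*(6*3))+((8+a)+4)) -> ((a*18)+((8+a)+4))
Fixed point: ((a*18)+((8+a)+4))

Answer: ((a*18)+((8+a)+4))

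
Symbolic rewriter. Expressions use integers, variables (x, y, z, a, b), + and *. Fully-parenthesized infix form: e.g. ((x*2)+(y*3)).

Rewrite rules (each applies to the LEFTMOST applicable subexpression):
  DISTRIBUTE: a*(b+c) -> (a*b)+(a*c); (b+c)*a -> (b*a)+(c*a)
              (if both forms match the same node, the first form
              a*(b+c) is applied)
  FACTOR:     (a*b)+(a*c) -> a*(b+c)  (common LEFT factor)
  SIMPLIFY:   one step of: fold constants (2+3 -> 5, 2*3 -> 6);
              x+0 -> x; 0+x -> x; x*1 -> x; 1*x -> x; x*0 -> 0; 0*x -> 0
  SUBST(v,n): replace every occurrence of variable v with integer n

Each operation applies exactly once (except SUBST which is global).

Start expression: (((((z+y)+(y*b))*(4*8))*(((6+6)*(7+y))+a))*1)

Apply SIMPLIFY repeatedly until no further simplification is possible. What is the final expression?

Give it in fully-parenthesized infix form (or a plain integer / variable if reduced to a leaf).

Start: (((((z+y)+(y*b))*(4*8))*(((6+6)*(7+y))+a))*1)
Step 1: at root: (((((z+y)+(y*b))*(4*8))*(((6+6)*(7+y))+a))*1) -> ((((z+y)+(y*b))*(4*8))*(((6+6)*(7+y))+a)); overall: (((((z+y)+(y*b))*(4*8))*(((6+6)*(7+y))+a))*1) -> ((((z+y)+(y*b))*(4*8))*(((6+6)*(7+y))+a))
Step 2: at LR: (4*8) -> 32; overall: ((((z+y)+(y*b))*(4*8))*(((6+6)*(7+y))+a)) -> ((((z+y)+(y*b))*32)*(((6+6)*(7+y))+a))
Step 3: at RLL: (6+6) -> 12; overall: ((((z+y)+(y*b))*32)*(((6+6)*(7+y))+a)) -> ((((z+y)+(y*b))*32)*((12*(7+y))+a))
Fixed point: ((((z+y)+(y*b))*32)*((12*(7+y))+a))

Answer: ((((z+y)+(y*b))*32)*((12*(7+y))+a))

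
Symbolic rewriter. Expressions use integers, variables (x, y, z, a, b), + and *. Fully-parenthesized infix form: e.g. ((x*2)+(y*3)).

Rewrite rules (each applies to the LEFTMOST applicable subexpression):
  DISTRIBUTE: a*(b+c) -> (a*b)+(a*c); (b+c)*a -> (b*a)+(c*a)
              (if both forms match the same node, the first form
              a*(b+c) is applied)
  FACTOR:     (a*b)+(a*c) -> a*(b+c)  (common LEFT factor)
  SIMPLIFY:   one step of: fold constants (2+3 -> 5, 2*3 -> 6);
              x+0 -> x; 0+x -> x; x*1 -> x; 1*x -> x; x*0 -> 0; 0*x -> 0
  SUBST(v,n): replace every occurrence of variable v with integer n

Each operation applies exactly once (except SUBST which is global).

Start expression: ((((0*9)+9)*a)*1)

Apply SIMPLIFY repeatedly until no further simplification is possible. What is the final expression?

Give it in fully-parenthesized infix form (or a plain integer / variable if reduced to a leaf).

Start: ((((0*9)+9)*a)*1)
Step 1: at root: ((((0*9)+9)*a)*1) -> (((0*9)+9)*a); overall: ((((0*9)+9)*a)*1) -> (((0*9)+9)*a)
Step 2: at LL: (0*9) -> 0; overall: (((0*9)+9)*a) -> ((0+9)*a)
Step 3: at L: (0+9) -> 9; overall: ((0+9)*a) -> (9*a)
Fixed point: (9*a)

Answer: (9*a)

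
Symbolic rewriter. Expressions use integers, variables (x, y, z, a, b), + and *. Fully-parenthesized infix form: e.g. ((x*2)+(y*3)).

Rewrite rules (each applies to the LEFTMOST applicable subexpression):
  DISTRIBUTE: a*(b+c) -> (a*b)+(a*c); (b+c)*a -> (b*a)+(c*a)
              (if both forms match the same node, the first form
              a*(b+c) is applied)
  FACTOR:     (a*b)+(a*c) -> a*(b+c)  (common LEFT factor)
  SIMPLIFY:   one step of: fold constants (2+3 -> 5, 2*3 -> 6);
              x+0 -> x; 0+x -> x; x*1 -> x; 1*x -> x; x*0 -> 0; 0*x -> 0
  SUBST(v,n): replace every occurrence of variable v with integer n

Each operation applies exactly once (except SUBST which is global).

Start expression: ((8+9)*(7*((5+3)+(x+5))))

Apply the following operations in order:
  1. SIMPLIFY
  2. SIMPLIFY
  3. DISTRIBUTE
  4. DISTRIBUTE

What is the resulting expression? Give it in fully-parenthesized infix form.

Answer: ((17*(7*8))+(17*(7*(x+5))))

Derivation:
Start: ((8+9)*(7*((5+3)+(x+5))))
Apply SIMPLIFY at L (target: (8+9)): ((8+9)*(7*((5+3)+(x+5)))) -> (17*(7*((5+3)+(x+5))))
Apply SIMPLIFY at RRL (target: (5+3)): (17*(7*((5+3)+(x+5)))) -> (17*(7*(8+(x+5))))
Apply DISTRIBUTE at R (target: (7*(8+(x+5)))): (17*(7*(8+(x+5)))) -> (17*((7*8)+(7*(x+5))))
Apply DISTRIBUTE at root (target: (17*((7*8)+(7*(x+5))))): (17*((7*8)+(7*(x+5)))) -> ((17*(7*8))+(17*(7*(x+5))))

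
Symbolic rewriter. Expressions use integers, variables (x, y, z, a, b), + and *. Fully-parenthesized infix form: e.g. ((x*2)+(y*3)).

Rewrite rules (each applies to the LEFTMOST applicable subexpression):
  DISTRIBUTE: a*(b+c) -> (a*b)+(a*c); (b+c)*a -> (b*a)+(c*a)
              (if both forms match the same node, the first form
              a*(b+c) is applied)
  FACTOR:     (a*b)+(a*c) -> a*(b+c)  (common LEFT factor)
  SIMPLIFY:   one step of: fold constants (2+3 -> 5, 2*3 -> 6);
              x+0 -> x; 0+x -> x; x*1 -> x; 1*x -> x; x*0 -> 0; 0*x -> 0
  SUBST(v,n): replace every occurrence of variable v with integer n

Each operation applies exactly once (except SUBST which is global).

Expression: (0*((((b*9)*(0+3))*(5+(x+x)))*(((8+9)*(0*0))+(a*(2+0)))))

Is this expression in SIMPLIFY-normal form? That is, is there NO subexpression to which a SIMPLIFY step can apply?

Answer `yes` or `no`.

Answer: no

Derivation:
Expression: (0*((((b*9)*(0+3))*(5+(x+x)))*(((8+9)*(0*0))+(a*(2+0)))))
Scanning for simplifiable subexpressions (pre-order)...
  at root: (0*((((b*9)*(0+3))*(5+(x+x)))*(((8+9)*(0*0))+(a*(2+0))))) (SIMPLIFIABLE)
  at R: ((((b*9)*(0+3))*(5+(x+x)))*(((8+9)*(0*0))+(a*(2+0)))) (not simplifiable)
  at RL: (((b*9)*(0+3))*(5+(x+x))) (not simplifiable)
  at RLL: ((b*9)*(0+3)) (not simplifiable)
  at RLLL: (b*9) (not simplifiable)
  at RLLR: (0+3) (SIMPLIFIABLE)
  at RLR: (5+(x+x)) (not simplifiable)
  at RLRR: (x+x) (not simplifiable)
  at RR: (((8+9)*(0*0))+(a*(2+0))) (not simplifiable)
  at RRL: ((8+9)*(0*0)) (not simplifiable)
  at RRLL: (8+9) (SIMPLIFIABLE)
  at RRLR: (0*0) (SIMPLIFIABLE)
  at RRR: (a*(2+0)) (not simplifiable)
  at RRRR: (2+0) (SIMPLIFIABLE)
Found simplifiable subexpr at path root: (0*((((b*9)*(0+3))*(5+(x+x)))*(((8+9)*(0*0))+(a*(2+0)))))
One SIMPLIFY step would give: 0
-> NOT in normal form.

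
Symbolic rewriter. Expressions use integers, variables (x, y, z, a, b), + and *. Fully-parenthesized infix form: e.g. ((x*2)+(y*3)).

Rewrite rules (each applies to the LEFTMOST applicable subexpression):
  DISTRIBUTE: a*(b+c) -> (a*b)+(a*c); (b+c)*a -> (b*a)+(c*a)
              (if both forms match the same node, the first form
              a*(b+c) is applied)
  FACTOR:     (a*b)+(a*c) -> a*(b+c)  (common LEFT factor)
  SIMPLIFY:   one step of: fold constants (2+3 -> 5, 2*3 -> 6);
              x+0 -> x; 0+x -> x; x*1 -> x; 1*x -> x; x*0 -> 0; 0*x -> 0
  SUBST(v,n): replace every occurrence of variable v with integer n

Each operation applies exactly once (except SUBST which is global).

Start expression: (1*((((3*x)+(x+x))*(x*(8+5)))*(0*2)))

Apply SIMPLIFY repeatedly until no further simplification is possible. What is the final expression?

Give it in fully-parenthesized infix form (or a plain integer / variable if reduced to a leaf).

Answer: 0

Derivation:
Start: (1*((((3*x)+(x+x))*(x*(8+5)))*(0*2)))
Step 1: at root: (1*((((3*x)+(x+x))*(x*(8+5)))*(0*2))) -> ((((3*x)+(x+x))*(x*(8+5)))*(0*2)); overall: (1*((((3*x)+(x+x))*(x*(8+5)))*(0*2))) -> ((((3*x)+(x+x))*(x*(8+5)))*(0*2))
Step 2: at LRR: (8+5) -> 13; overall: ((((3*x)+(x+x))*(x*(8+5)))*(0*2)) -> ((((3*x)+(x+x))*(x*13))*(0*2))
Step 3: at R: (0*2) -> 0; overall: ((((3*x)+(x+x))*(x*13))*(0*2)) -> ((((3*x)+(x+x))*(x*13))*0)
Step 4: at root: ((((3*x)+(x+x))*(x*13))*0) -> 0; overall: ((((3*x)+(x+x))*(x*13))*0) -> 0
Fixed point: 0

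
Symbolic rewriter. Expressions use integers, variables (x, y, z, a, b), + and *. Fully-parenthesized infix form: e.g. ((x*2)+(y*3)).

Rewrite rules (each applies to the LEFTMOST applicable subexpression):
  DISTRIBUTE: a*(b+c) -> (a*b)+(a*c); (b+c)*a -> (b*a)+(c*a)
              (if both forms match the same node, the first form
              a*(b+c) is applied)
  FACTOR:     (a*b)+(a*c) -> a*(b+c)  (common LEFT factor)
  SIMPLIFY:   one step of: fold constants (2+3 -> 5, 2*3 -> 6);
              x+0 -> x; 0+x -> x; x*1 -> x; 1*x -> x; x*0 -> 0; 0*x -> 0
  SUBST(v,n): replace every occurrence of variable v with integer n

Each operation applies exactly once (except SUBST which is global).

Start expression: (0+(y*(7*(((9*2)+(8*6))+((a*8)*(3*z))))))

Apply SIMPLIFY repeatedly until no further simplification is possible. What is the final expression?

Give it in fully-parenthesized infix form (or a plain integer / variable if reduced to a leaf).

Start: (0+(y*(7*(((9*2)+(8*6))+((a*8)*(3*z))))))
Step 1: at root: (0+(y*(7*(((9*2)+(8*6))+((a*8)*(3*z)))))) -> (y*(7*(((9*2)+(8*6))+((a*8)*(3*z))))); overall: (0+(y*(7*(((9*2)+(8*6))+((a*8)*(3*z)))))) -> (y*(7*(((9*2)+(8*6))+((a*8)*(3*z)))))
Step 2: at RRLL: (9*2) -> 18; overall: (y*(7*(((9*2)+(8*6))+((a*8)*(3*z))))) -> (y*(7*((18+(8*6))+((a*8)*(3*z)))))
Step 3: at RRLR: (8*6) -> 48; overall: (y*(7*((18+(8*6))+((a*8)*(3*z))))) -> (y*(7*((18+48)+((a*8)*(3*z)))))
Step 4: at RRL: (18+48) -> 66; overall: (y*(7*((18+48)+((a*8)*(3*z))))) -> (y*(7*(66+((a*8)*(3*z)))))
Fixed point: (y*(7*(66+((a*8)*(3*z)))))

Answer: (y*(7*(66+((a*8)*(3*z)))))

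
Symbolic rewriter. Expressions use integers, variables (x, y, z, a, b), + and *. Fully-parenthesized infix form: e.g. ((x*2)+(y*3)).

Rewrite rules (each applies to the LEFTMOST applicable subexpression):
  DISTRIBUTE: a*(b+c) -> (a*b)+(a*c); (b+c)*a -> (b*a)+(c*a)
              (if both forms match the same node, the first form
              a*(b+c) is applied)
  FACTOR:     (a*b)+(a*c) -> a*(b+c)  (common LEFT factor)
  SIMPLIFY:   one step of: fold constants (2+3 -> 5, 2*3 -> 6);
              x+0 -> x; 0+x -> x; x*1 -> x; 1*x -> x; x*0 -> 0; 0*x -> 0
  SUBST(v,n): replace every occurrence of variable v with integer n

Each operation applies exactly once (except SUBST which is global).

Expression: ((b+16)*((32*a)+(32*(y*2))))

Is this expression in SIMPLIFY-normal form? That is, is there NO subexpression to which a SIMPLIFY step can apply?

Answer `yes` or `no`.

Answer: yes

Derivation:
Expression: ((b+16)*((32*a)+(32*(y*2))))
Scanning for simplifiable subexpressions (pre-order)...
  at root: ((b+16)*((32*a)+(32*(y*2)))) (not simplifiable)
  at L: (b+16) (not simplifiable)
  at R: ((32*a)+(32*(y*2))) (not simplifiable)
  at RL: (32*a) (not simplifiable)
  at RR: (32*(y*2)) (not simplifiable)
  at RRR: (y*2) (not simplifiable)
Result: no simplifiable subexpression found -> normal form.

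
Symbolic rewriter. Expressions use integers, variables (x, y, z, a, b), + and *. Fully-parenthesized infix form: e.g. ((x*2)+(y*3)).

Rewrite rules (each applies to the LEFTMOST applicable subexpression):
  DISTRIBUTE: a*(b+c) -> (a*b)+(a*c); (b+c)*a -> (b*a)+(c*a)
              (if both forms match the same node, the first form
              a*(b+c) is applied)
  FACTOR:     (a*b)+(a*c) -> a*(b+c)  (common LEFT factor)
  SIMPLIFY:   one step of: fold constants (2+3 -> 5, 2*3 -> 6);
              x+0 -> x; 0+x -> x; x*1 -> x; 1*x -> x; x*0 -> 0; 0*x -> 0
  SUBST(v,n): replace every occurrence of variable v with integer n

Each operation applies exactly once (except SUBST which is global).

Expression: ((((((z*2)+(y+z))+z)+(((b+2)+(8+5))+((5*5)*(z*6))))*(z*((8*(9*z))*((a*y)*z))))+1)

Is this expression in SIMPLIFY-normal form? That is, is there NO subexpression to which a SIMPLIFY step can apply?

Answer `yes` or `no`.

Answer: no

Derivation:
Expression: ((((((z*2)+(y+z))+z)+(((b+2)+(8+5))+((5*5)*(z*6))))*(z*((8*(9*z))*((a*y)*z))))+1)
Scanning for simplifiable subexpressions (pre-order)...
  at root: ((((((z*2)+(y+z))+z)+(((b+2)+(8+5))+((5*5)*(z*6))))*(z*((8*(9*z))*((a*y)*z))))+1) (not simplifiable)
  at L: (((((z*2)+(y+z))+z)+(((b+2)+(8+5))+((5*5)*(z*6))))*(z*((8*(9*z))*((a*y)*z)))) (not simplifiable)
  at LL: ((((z*2)+(y+z))+z)+(((b+2)+(8+5))+((5*5)*(z*6)))) (not simplifiable)
  at LLL: (((z*2)+(y+z))+z) (not simplifiable)
  at LLLL: ((z*2)+(y+z)) (not simplifiable)
  at LLLLL: (z*2) (not simplifiable)
  at LLLLR: (y+z) (not simplifiable)
  at LLR: (((b+2)+(8+5))+((5*5)*(z*6))) (not simplifiable)
  at LLRL: ((b+2)+(8+5)) (not simplifiable)
  at LLRLL: (b+2) (not simplifiable)
  at LLRLR: (8+5) (SIMPLIFIABLE)
  at LLRR: ((5*5)*(z*6)) (not simplifiable)
  at LLRRL: (5*5) (SIMPLIFIABLE)
  at LLRRR: (z*6) (not simplifiable)
  at LR: (z*((8*(9*z))*((a*y)*z))) (not simplifiable)
  at LRR: ((8*(9*z))*((a*y)*z)) (not simplifiable)
  at LRRL: (8*(9*z)) (not simplifiable)
  at LRRLR: (9*z) (not simplifiable)
  at LRRR: ((a*y)*z) (not simplifiable)
  at LRRRL: (a*y) (not simplifiable)
Found simplifiable subexpr at path LLRLR: (8+5)
One SIMPLIFY step would give: ((((((z*2)+(y+z))+z)+(((b+2)+13)+((5*5)*(z*6))))*(z*((8*(9*z))*((a*y)*z))))+1)
-> NOT in normal form.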